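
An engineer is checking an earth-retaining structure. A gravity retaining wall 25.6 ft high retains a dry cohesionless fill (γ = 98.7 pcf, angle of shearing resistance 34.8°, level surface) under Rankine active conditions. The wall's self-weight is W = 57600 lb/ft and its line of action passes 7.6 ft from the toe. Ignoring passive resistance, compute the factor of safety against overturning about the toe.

K_a = tan²(45° − 34.8°/2) = 0.2733.
P_a = ½K_aγH² = 0.5×0.2733×98.7×25.6² = 8839 lb/ft, acting at H/3 = 8.533 ft above the base.
Overturning moment M_o = P_a × H/3 = 8839 × 8.533 = 75430.
Resisting moment M_r = W × 7.6 = 57600 × 7.6 = 437800.
FS_overturning = M_r/M_o = 437800/75430 = 5.804.

5.80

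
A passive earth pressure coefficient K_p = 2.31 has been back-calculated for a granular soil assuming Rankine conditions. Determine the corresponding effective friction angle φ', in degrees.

K_p = (1+sin φ)/(1−sin φ) ⇒ sin φ = (K_p − 1)/(K_p + 1) = 0.3958.
φ = arcsin(0.3958) = 23.31°.

23.3°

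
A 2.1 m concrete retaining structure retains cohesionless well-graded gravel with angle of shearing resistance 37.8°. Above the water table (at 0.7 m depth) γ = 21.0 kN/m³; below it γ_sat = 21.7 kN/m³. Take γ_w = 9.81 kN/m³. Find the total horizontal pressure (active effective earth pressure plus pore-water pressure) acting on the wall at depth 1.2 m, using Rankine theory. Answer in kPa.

9.86 kPa

K_a = (1 − sin φ)/(1 + sin φ) = 0.2400.
γ' = 21.7 − 9.81 = 11.89 kN/m³.
Effective vertical stress at 1.2 m: σ'_v = 21.0×0.7 + 11.89×0.500 = 20.64 kPa.
σ'_h = K_a σ'_v = 0.2400 × 20.64 = 4.955 kPa; u = γ_w × 0.500 = 4.905 kPa.
Total σ_h = 4.955 + 4.905 = 9.860 kPa.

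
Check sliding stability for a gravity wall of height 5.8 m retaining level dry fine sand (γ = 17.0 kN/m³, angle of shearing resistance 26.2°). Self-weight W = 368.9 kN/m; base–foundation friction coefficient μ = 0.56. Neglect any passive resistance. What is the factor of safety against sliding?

1.86

K_a = tan²(45° − 26.2°/2) = 0.3874.
P_a = ½K_aγH² = 0.5×0.3874×17.0×5.8² = 110.8 kN/m, acting at H/3 = 1.933 m above the base.
FS_sliding = μW / P_a = 0.56×368.9 / 110.8 = 1.865.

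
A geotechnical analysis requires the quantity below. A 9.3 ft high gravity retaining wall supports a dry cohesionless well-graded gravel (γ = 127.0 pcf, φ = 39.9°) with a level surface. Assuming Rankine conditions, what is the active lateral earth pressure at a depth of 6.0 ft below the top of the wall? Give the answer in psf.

166 psf

K_a = (1 − sin φ)/(1 + sin φ) = 0.2184.
σ_h = K_a γ z = 0.2184 × 127.0 × 6.0 = 166.4 psf.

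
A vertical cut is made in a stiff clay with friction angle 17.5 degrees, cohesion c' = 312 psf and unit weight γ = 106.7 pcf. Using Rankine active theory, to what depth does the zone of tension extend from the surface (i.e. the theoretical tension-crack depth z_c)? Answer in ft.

7.98 ft

K_a = tan²(45° − 17.5°/2) = 0.5376; √K_a = 0.7332.
The active pressure is zero where K_a γ z = 2c√K_a, so z_c = 2c/(γ√K_a) = 2×312/(106.7×0.7332) = 7.976 ft.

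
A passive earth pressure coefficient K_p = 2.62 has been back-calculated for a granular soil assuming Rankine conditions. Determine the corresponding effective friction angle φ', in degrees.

K_p = (1+sin φ)/(1−sin φ) ⇒ sin φ = (K_p − 1)/(K_p + 1) = 0.4475.
φ = arcsin(0.4475) = 26.58°.

26.6°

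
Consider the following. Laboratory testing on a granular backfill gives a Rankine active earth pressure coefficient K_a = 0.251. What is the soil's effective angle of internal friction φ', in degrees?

36.8°

K_a = tan²(45° − φ/2) ⇒ 45° − φ/2 = arctan(√0.251) = 26.61°.
φ = 2(45° − 26.61°) = 36.78°.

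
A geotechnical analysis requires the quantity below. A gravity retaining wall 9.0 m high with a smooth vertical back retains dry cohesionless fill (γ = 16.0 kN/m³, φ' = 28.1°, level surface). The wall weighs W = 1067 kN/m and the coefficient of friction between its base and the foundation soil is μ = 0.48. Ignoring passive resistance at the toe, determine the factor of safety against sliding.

K_a = tan²(45° − 28.1°/2) = 0.3596.
P_a = ½K_aγH² = 0.5×0.3596×16.0×9.0² = 233.0 kN/m, acting at H/3 = 3.000 m above the base.
FS_sliding = μW / P_a = 0.48×1067 / 233.0 = 2.198.

2.20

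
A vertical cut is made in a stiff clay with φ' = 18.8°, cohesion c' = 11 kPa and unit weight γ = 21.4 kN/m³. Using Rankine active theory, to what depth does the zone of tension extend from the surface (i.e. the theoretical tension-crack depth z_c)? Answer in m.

K_a = tan²(45° − 18.8°/2) = 0.5126; √K_a = 0.7159.
The active pressure is zero where K_a γ z = 2c√K_a, so z_c = 2c/(γ√K_a) = 2×11/(21.4×0.7159) = 1.436 m.

1.44 m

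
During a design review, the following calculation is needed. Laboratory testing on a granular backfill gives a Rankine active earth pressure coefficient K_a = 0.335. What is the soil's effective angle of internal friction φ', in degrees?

29.9°

K_a = tan²(45° − φ/2) ⇒ 45° − φ/2 = arctan(√0.335) = 30.06°.
φ = 2(45° − 30.06°) = 29.88°.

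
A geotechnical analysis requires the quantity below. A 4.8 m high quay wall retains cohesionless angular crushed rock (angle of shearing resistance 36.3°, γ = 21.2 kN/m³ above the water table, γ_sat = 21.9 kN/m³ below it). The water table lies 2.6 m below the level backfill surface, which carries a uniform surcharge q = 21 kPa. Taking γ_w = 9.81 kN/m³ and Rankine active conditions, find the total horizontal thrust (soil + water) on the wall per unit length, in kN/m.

K_a = tan²(45° − φ/2) = 0.2563.
γ' = 21.9 − 9.81 = 12.09 kN/m³. h₂ = H − d_w = 2.2 m.
σ'_h: at surface K_a·q = 5.382; at WT K_a(q+γd_w) = 19.51; at base K_a(q+γd_w+γ'h₂) = 26.32 kPa.
P₁ = ½(5.382+19.51)×2.6 = 32.36; P₂ = ½(19.51+26.32)×2.2 = 50.41; P_w = ½γ_w h₂² = 23.74.
Total = 32.36+50.41+23.74 = 106.5 kN/m.

107 kN/m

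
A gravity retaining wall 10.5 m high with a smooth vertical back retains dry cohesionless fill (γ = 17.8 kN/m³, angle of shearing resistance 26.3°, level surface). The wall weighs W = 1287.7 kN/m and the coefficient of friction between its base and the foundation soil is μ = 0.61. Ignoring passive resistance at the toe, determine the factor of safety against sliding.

K_a = tan²(45° − 26.3°/2) = 0.3859.
P_a = ½K_aγH² = 0.5×0.3859×17.8×10.5² = 378.7 kN/m, acting at H/3 = 3.500 m above the base.
FS_sliding = μW / P_a = 0.61×1287.7 / 378.7 = 2.074.

2.07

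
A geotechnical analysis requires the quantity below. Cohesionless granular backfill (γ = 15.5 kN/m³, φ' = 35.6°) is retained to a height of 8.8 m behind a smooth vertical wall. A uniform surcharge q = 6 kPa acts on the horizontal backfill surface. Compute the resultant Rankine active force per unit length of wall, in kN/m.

172 kN/m

K_a = tan²(45° − φ/2) = 0.2641.
Soil triangle: ½ K_a γ H² = 0.5×0.2641×15.5×8.8² = 158.5 kN/m.
Surcharge rectangle: K_a q H = 0.2641×6×8.8 = 13.95 kN/m.
Total = 158.5 + 13.95 = 172.5 kN/m.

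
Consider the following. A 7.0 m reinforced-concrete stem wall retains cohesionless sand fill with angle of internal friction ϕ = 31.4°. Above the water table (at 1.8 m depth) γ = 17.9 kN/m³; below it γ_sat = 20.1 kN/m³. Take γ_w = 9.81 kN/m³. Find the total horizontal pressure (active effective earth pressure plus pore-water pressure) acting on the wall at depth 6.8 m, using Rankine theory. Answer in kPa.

75.4 kPa

K_a = (1 − sin φ)/(1 + sin φ) = 0.3149.
γ' = 20.1 − 9.81 = 10.29 kN/m³.
Effective vertical stress at 6.8 m: σ'_v = 17.9×1.8 + 10.29×5.00 = 83.67 kPa.
σ'_h = K_a σ'_v = 0.3149 × 83.67 = 26.35 kPa; u = γ_w × 5.00 = 49.05 kPa.
Total σ_h = 26.35 + 49.05 = 75.40 kPa.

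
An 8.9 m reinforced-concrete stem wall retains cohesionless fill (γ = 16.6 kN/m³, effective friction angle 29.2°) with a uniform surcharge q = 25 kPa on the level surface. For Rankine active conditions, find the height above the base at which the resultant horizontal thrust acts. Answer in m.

3.34 m

K_a = 0.3442.
Triangular part P₁ = ½K_aγH² = 226.3 at H/3 = 2.967 m; rectangular part P₂ = K_a q H = 76.59 at H/2 = 4.450 m.
ȳ = (P₁·2.967 + P₂·4.450)/(P₁+P₂) = 3.342 m.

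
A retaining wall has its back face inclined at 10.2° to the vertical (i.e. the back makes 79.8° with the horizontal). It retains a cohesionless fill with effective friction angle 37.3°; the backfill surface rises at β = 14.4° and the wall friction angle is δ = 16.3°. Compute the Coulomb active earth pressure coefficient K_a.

0.361

K_a = sin²(α+φ) / [sin²α · sin(α−δ) · (1 + √{sin(φ+δ)sin(φ−β) / (sin(α−δ)sin(α+β))})²].
With α = 79.8°, φ = 37.3°, δ = 16.3°, β = 14.4°: K_a = 0.3605.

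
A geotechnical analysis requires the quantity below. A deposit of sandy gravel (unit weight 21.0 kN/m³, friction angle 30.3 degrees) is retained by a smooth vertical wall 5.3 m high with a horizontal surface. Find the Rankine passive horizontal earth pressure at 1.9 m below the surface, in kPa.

K_p = (1 + sin φ)/(1 − sin φ) = 3.037.
σ_h = K_p γ z = 3.037 × 21.0 × 1.9 = 121.2 kPa.

121 kPa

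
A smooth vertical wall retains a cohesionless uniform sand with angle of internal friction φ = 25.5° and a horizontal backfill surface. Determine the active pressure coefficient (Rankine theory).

0.398

K_a = tan²(45° − φ/2) = tan²(32.25°) = 0.3981.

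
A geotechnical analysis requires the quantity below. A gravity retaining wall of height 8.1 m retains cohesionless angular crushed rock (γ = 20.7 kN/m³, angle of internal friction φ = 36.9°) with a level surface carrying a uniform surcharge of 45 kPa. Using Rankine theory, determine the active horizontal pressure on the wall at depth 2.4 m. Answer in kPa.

K_a = (1 − sin φ)/(1 + sin φ) = 0.2497.
σ_v = γz + q = 20.7 × 2.4 + 45 = 94.68 kPa.
σ_h = K_a σ_v = 0.2497 × 94.68 = 23.64 kPa.

23.6 kPa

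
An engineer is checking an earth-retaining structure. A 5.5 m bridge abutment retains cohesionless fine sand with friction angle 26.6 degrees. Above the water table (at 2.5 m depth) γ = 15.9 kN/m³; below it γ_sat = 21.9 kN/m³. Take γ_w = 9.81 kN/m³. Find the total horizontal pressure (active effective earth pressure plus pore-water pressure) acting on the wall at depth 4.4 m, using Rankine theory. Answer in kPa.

42.6 kPa

K_a = (1 − sin φ)/(1 + sin φ) = 0.3814.
γ' = 21.9 − 9.81 = 12.09 kN/m³.
Effective vertical stress at 4.4 m: σ'_v = 15.9×2.5 + 12.09×1.90 = 62.72 kPa.
σ'_h = K_a σ'_v = 0.3814 × 62.72 = 23.92 kPa; u = γ_w × 1.90 = 18.64 kPa.
Total σ_h = 23.92 + 18.64 = 42.56 kPa.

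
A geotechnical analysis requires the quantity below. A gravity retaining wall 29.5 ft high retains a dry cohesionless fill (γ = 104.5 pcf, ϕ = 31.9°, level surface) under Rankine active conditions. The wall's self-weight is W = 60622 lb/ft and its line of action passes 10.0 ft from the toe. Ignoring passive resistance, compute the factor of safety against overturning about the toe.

K_a = tan²(45° − 31.9°/2) = 0.3085.
P_a = ½K_aγH² = 0.5×0.3085×104.5×29.5² = 14030 lb/ft, acting at H/3 = 9.833 ft above the base.
Overturning moment M_o = P_a × H/3 = 14030 × 9.833 = 137900.
Resisting moment M_r = W × 10.0 = 60622 × 10.0 = 606200.
FS_overturning = M_r/M_o = 606200/137900 = 4.394.

4.39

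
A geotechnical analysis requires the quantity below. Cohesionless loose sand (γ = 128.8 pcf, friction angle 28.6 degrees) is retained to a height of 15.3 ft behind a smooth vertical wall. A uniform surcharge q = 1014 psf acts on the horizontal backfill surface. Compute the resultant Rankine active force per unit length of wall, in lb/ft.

10800 lb/ft

K_a = tan²(45° − φ/2) = 0.3525.
Soil triangle: ½ K_a γ H² = 0.5×0.3525×128.8×15.3² = 5315 lb/ft.
Surcharge rectangle: K_a q H = 0.3525×1014×15.3 = 5469 lb/ft.
Total = 5315 + 5469 = 10780 lb/ft.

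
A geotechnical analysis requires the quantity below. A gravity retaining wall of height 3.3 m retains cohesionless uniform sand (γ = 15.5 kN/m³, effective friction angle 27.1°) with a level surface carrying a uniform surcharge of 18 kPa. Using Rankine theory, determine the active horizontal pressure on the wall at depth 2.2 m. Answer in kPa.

19.5 kPa

K_a = (1 − sin φ)/(1 + sin φ) = 0.3741.
σ_v = γz + q = 15.5 × 2.2 + 18 = 52.10 kPa.
σ_h = K_a σ_v = 0.3741 × 52.10 = 19.49 kPa.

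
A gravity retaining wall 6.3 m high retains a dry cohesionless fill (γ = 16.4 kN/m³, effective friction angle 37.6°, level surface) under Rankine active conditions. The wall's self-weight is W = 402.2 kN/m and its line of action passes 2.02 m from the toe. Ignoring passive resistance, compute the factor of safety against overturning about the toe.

4.91

K_a = tan²(45° − 37.6°/2) = 0.2421.
P_a = ½K_aγH² = 0.5×0.2421×16.4×6.3² = 78.80 kN/m, acting at H/3 = 2.100 m above the base.
Overturning moment M_o = P_a × H/3 = 78.80 × 2.100 = 165.5.
Resisting moment M_r = W × 2.02 = 402.2 × 2.02 = 812.4.
FS_overturning = M_r/M_o = 812.4/165.5 = 4.910.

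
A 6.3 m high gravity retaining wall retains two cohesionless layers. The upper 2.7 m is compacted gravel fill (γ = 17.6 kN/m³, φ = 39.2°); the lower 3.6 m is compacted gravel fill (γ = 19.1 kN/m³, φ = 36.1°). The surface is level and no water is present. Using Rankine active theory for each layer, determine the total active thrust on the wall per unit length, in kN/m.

90.7 kN/m

K_a1 = tan²(45°−39.2°/2) = 0.2255; K_a2 = tan²(45°−36.1°/2) = 0.2585.
Layer 1: σ at base = K_a1 γ₁ h₁ = 10.71 kPa; P₁ = ½×10.71×2.7 = 14.46.
Layer 2: σ_v at top = γ₁h₁ = 47.52; σ_h top = K_a2×47.52 = 12.28; σ_h base = K_a2×(47.52+19.1×3.6) = 30.06.
P₂ = ½(12.28+30.06)×3.6 = 76.22. Total P_a = 14.46+76.22 = 90.68 kN/m.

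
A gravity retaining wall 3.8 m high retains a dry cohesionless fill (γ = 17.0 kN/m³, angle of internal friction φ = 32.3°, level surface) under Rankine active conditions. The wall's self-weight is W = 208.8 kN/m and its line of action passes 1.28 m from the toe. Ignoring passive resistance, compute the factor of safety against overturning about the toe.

5.66

K_a = tan²(45° − 32.3°/2) = 0.3035.
P_a = ½K_aγH² = 0.5×0.3035×17.0×3.8² = 37.25 kN/m, acting at H/3 = 1.267 m above the base.
Overturning moment M_o = P_a × H/3 = 37.25 × 1.267 = 47.18.
Resisting moment M_r = W × 1.28 = 208.8 × 1.28 = 267.3.
FS_overturning = M_r/M_o = 267.3/47.18 = 5.664.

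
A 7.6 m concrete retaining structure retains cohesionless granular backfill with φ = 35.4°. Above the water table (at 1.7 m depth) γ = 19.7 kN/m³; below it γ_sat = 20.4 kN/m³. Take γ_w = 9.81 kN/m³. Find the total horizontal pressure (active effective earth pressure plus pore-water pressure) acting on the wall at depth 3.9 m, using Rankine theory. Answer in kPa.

K_a = (1 − sin φ)/(1 + sin φ) = 0.2664.
γ' = 20.4 − 9.81 = 10.59 kN/m³.
Effective vertical stress at 3.9 m: σ'_v = 19.7×1.7 + 10.59×2.20 = 56.79 kPa.
σ'_h = K_a σ'_v = 0.2664 × 56.79 = 15.13 kPa; u = γ_w × 2.20 = 21.58 kPa.
Total σ_h = 15.13 + 21.58 = 36.71 kPa.

36.7 kPa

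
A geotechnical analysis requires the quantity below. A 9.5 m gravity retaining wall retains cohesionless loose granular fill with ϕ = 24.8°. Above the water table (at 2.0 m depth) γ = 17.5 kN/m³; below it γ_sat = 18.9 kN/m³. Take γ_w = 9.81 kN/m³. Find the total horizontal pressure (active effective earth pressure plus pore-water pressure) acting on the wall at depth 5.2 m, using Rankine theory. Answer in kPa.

K_a = (1 − sin φ)/(1 + sin φ) = 0.4090.
γ' = 18.9 − 9.81 = 9.090 kN/m³.
Effective vertical stress at 5.2 m: σ'_v = 17.5×2.0 + 9.090×3.20 = 64.09 kPa.
σ'_h = K_a σ'_v = 0.4090 × 64.09 = 26.21 kPa; u = γ_w × 3.20 = 31.39 kPa.
Total σ_h = 26.21 + 31.39 = 57.60 kPa.

57.6 kPa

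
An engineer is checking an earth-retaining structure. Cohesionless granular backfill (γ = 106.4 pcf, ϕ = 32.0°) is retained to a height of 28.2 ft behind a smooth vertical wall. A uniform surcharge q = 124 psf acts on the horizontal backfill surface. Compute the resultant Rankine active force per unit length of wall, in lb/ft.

14100 lb/ft

K_a = tan²(45° − φ/2) = 0.3073.
Soil triangle: ½ K_a γ H² = 0.5×0.3073×106.4×28.2² = 13000 lb/ft.
Surcharge rectangle: K_a q H = 0.3073×124×28.2 = 1074 lb/ft.
Total = 13000 + 1074 = 14070 lb/ft.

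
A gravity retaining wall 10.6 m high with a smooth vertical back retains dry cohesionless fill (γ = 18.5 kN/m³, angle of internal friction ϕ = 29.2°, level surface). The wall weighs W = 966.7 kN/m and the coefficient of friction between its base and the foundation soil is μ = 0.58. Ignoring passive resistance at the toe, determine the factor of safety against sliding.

1.57

K_a = tan²(45° − 29.2°/2) = 0.3442.
P_a = ½K_aγH² = 0.5×0.3442×18.5×10.6² = 357.8 kN/m, acting at H/3 = 3.533 m above the base.
FS_sliding = μW / P_a = 0.58×966.7 / 357.8 = 1.567.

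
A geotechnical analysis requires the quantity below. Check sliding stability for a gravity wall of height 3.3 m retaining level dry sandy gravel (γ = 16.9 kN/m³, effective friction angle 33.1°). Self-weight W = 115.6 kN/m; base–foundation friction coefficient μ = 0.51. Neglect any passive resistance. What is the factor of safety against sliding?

2.18

K_a = tan²(45° − 33.1°/2) = 0.2936.
P_a = ½K_aγH² = 0.5×0.2936×16.9×3.3² = 27.01 kN/m, acting at H/3 = 1.100 m above the base.
FS_sliding = μW / P_a = 0.51×115.6 / 27.01 = 2.182.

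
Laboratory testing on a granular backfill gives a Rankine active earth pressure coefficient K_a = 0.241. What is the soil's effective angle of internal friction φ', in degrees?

K_a = tan²(45° − φ/2) ⇒ 45° − φ/2 = arctan(√0.241) = 26.15°.
φ = 2(45° − 26.15°) = 37.71°.

37.7°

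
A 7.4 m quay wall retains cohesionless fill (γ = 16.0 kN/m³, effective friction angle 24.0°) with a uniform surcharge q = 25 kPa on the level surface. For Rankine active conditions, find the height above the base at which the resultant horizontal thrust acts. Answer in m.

K_a = 0.4217.
Triangular part P₁ = ½K_aγH² = 184.8 at H/3 = 2.467 m; rectangular part P₂ = K_a q H = 78.02 at H/2 = 3.700 m.
ȳ = (P₁·2.467 + P₂·3.700)/(P₁+P₂) = 2.833 m.

2.83 m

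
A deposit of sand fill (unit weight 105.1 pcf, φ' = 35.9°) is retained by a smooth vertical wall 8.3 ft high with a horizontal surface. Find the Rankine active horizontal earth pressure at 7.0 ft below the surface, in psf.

K_a = (1 − sin φ)/(1 + sin φ) = 0.2607.
σ_h = K_a γ z = 0.2607 × 105.1 × 7.0 = 191.8 psf.

192 psf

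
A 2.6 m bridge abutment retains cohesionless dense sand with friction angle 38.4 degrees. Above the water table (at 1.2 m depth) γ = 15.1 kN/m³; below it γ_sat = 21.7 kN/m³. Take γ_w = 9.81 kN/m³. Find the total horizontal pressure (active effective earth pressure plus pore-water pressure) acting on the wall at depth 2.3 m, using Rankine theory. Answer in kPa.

K_a = (1 − sin φ)/(1 + sin φ) = 0.2337.
γ' = 21.7 − 9.81 = 11.89 kN/m³.
Effective vertical stress at 2.3 m: σ'_v = 15.1×1.2 + 11.89×1.10 = 31.20 kPa.
σ'_h = K_a σ'_v = 0.2337 × 31.20 = 7.291 kPa; u = γ_w × 1.10 = 10.79 kPa.
Total σ_h = 7.291 + 10.79 = 18.08 kPa.

18.1 kPa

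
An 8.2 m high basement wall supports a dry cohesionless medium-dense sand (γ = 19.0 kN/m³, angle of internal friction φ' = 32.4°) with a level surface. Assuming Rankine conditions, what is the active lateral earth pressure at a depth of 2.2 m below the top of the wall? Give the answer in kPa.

K_a = (1 − sin φ)/(1 + sin φ) = 0.3022.
σ_h = K_a γ z = 0.3022 × 19.0 × 2.2 = 12.63 kPa.

12.6 kPa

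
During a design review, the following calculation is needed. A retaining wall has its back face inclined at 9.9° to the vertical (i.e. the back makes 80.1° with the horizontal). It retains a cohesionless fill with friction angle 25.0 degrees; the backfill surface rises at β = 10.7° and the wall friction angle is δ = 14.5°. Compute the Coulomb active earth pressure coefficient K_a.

0.527

K_a = sin²(α+φ) / [sin²α · sin(α−δ) · (1 + √{sin(φ+δ)sin(φ−β) / (sin(α−δ)sin(α+β))})²].
With α = 80.1°, φ = 25.0°, δ = 14.5°, β = 10.7°: K_a = 0.5265.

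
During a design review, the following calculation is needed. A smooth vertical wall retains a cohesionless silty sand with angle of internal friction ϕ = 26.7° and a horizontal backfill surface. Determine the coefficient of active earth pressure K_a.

K_a = tan²(45° − φ/2) = tan²(31.65°) = 0.3800.

0.380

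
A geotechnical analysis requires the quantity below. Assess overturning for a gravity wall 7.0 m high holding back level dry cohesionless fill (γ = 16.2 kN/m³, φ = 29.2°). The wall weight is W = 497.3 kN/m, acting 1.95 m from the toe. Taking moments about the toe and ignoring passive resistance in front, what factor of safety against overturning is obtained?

K_a = tan²(45° − 29.2°/2) = 0.3442.
P_a = ½K_aγH² = 0.5×0.3442×16.2×7.0² = 136.6 kN/m, acting at H/3 = 2.333 m above the base.
Overturning moment M_o = P_a × H/3 = 136.6 × 2.333 = 318.8.
Resisting moment M_r = W × 1.95 = 497.3 × 1.95 = 969.7.
FS_overturning = M_r/M_o = 969.7/318.8 = 3.042.

3.04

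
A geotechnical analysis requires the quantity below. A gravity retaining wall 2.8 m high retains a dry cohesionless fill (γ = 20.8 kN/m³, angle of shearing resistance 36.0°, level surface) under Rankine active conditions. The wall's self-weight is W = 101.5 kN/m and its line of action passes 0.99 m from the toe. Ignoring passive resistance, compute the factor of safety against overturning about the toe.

5.09

K_a = tan²(45° − 36.0°/2) = 0.2596.
P_a = ½K_aγH² = 0.5×0.2596×20.8×2.8² = 21.17 kN/m, acting at H/3 = 0.9333 m above the base.
Overturning moment M_o = P_a × H/3 = 21.17 × 0.9333 = 19.76.
Resisting moment M_r = W × 0.99 = 101.5 × 0.99 = 100.5.
FS_overturning = M_r/M_o = 100.5/19.76 = 5.086.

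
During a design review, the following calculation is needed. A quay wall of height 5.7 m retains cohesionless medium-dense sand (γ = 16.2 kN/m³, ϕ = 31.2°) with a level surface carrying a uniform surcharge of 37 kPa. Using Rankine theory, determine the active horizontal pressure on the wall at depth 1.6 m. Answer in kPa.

K_a = (1 − sin φ)/(1 + sin φ) = 0.3175.
σ_v = γz + q = 16.2 × 1.6 + 37 = 62.92 kPa.
σ_h = K_a σ_v = 0.3175 × 62.92 = 19.98 kPa.

20.0 kPa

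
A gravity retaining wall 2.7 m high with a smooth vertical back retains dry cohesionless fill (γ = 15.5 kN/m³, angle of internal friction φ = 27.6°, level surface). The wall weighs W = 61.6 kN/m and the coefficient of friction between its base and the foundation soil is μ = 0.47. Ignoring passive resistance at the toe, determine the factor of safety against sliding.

1.40

K_a = tan²(45° − 27.6°/2) = 0.3668.
P_a = ½K_aγH² = 0.5×0.3668×15.5×2.7² = 20.72 kN/m, acting at H/3 = 0.9000 m above the base.
FS_sliding = μW / P_a = 0.47×61.6 / 20.72 = 1.397.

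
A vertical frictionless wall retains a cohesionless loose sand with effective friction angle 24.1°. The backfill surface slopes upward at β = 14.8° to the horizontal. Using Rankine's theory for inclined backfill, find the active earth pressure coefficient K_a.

0.488

K_a = cos β · (cos β − √(cos²β − cos²φ)) / (cos β + √(cos²β − cos²φ)).
cos β = 0.9668, cos φ = 0.9128, √(cos²β − cos²φ) = 0.3186.
K_a = 0.9668 × (0.9668 − 0.3186)/(0.9668 + 0.3186) = 0.4876.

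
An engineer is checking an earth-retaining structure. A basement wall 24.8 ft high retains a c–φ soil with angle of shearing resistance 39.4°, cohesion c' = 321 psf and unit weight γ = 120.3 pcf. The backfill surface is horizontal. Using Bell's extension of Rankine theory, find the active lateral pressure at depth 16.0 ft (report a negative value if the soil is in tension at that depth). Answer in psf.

127 psf

K_a = (1 − sin φ)/(1 + sin φ) = 0.2234.
σ_a = K_a γ z − 2c√K_a = 0.2234×120.3×16.0 − 2×321×0.4727 = 126.6 psf.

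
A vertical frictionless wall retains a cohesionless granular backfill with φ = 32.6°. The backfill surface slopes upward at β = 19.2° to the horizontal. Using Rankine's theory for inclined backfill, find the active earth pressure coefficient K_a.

K_a = cos β · (cos β − √(cos²β − cos²φ)) / (cos β + √(cos²β − cos²φ)).
cos β = 0.9444, cos φ = 0.8425, √(cos²β − cos²φ) = 0.4268.
K_a = 0.9444 × (0.9444 − 0.4268)/(0.9444 + 0.4268) = 0.3565.

0.357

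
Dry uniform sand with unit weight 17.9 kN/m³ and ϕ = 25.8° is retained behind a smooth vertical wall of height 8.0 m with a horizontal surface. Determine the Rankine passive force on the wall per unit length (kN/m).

K_p = tan²(45° + φ/2) = 2.541.
P_p = ½ K_p γ H² = 0.5 × 2.541 × 17.9 × 8.0² = 1456 kN/m.

1460 kN/m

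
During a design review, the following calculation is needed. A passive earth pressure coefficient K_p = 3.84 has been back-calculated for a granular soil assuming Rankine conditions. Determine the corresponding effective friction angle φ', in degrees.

K_p = (1+sin φ)/(1−sin φ) ⇒ sin φ = (K_p − 1)/(K_p + 1) = 0.5868.
φ = arcsin(0.5868) = 35.93°.

35.9°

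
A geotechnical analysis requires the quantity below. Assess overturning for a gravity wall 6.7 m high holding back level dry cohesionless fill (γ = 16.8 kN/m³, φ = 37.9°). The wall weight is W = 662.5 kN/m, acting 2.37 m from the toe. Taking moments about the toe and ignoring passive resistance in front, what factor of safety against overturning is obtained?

K_a = tan²(45° − 37.9°/2) = 0.2389.
P_a = ½K_aγH² = 0.5×0.2389×16.8×6.7² = 90.10 kN/m, acting at H/3 = 2.233 m above the base.
Overturning moment M_o = P_a × H/3 = 90.10 × 2.233 = 201.2.
Resisting moment M_r = W × 2.37 = 662.5 × 2.37 = 1570.
FS_overturning = M_r/M_o = 1570/201.2 = 7.803.

7.80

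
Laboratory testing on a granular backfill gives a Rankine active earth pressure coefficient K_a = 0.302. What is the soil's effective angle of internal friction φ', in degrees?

K_a = tan²(45° − φ/2) ⇒ 45° − φ/2 = arctan(√0.302) = 28.79°.
φ = 2(45° − 28.79°) = 32.42°.

32.4°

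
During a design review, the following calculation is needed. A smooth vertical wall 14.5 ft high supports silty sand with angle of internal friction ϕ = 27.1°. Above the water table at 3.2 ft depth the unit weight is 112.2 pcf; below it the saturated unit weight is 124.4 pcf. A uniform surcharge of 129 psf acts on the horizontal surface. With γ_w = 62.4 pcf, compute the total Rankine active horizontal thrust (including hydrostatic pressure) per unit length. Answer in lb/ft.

K_a = tan²(45° − φ/2) = 0.3741.
γ' = 124.4 − 62.4 = 62.00 pcf. h₂ = H − d_w = 11.3 ft.
σ'_h: at surface K_a·q = 48.25; at WT K_a(q+γd_w) = 182.6; at base K_a(q+γd_w+γ'h₂) = 444.6 psf.
P₁ = ½(48.25+182.6)×3.2 = 369.3; P₂ = ½(182.6+444.6)×11.3 = 3544; P_w = ½γ_w h₂² = 3984.
Total = 369.3+3544+3984 = 7897 lb/ft.

7900 lb/ft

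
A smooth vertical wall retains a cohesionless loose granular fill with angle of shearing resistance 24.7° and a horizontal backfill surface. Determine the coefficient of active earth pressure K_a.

0.411

K_a = tan²(45° − φ/2) = tan²(32.65°) = 0.4106.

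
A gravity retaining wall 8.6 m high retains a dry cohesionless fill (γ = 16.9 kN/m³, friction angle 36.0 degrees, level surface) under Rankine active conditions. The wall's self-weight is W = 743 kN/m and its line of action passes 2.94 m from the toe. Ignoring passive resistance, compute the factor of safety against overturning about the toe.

4.70

K_a = tan²(45° − 36.0°/2) = 0.2596.
P_a = ½K_aγH² = 0.5×0.2596×16.9×8.6² = 162.3 kN/m, acting at H/3 = 2.867 m above the base.
Overturning moment M_o = P_a × H/3 = 162.3 × 2.867 = 465.1.
Resisting moment M_r = W × 2.94 = 743 × 2.94 = 2184.
FS_overturning = M_r/M_o = 2184/465.1 = 4.696.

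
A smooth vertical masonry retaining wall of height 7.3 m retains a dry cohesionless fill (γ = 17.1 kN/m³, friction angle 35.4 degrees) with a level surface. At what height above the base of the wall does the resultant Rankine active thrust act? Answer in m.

K_a = 0.2664.
The pressure distribution is triangular, so the resultant acts at H/3 above the base = 7.3/3 = 2.433 m.

2.43 m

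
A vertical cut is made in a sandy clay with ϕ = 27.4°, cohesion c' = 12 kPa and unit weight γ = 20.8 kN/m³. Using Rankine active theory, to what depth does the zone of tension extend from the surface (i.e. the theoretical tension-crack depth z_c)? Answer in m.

K_a = tan²(45° − 27.4°/2) = 0.3697; √K_a = 0.6080.
The active pressure is zero where K_a γ z = 2c√K_a, so z_c = 2c/(γ√K_a) = 2×12/(20.8×0.6080) = 1.898 m.

1.90 m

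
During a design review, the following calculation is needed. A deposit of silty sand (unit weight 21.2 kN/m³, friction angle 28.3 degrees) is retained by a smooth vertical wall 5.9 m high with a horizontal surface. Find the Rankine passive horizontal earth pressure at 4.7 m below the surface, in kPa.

K_p = (1 + sin φ)/(1 − sin φ) = 2.803.
σ_h = K_p γ z = 2.803 × 21.2 × 4.7 = 279.3 kPa.

279 kPa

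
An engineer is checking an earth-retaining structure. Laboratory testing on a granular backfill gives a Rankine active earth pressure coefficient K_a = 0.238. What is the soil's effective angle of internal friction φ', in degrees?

38.0°

K_a = tan²(45° − φ/2) ⇒ 45° − φ/2 = arctan(√0.238) = 26.01°.
φ = 2(45° − 26.01°) = 37.99°.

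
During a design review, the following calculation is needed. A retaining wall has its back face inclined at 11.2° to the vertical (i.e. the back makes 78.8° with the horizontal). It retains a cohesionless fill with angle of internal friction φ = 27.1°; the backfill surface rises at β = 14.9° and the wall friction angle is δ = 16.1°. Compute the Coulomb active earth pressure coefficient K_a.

0.549

K_a = sin²(α+φ) / [sin²α · sin(α−δ) · (1 + √{sin(φ+δ)sin(φ−β) / (sin(α−δ)sin(α+β))})²].
With α = 78.8°, φ = 27.1°, δ = 16.1°, β = 14.9°: K_a = 0.5488.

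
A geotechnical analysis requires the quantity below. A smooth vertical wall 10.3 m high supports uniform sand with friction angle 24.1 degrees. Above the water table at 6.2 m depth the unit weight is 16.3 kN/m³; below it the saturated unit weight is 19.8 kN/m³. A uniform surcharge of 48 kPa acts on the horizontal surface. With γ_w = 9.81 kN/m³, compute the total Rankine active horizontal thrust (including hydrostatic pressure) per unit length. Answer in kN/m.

631 kN/m

K_a = tan²(45° − φ/2) = 0.4201.
γ' = 19.8 − 9.81 = 9.990 kN/m³. h₂ = H − d_w = 4.1 m.
σ'_h: at surface K_a·q = 20.17; at WT K_a(q+γd_w) = 62.62; at base K_a(q+γd_w+γ'h₂) = 79.83 kPa.
P₁ = ½(20.17+62.62)×6.2 = 256.6; P₂ = ½(62.62+79.83)×4.1 = 292.0; P_w = ½γ_w h₂² = 82.45.
Total = 256.6+292.0+82.45 = 631.1 kN/m.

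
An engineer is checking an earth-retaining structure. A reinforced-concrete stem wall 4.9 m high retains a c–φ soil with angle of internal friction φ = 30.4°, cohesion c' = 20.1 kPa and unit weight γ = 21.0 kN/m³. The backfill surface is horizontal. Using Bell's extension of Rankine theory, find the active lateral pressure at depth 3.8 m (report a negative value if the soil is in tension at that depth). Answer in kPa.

K_a = (1 − sin φ)/(1 + sin φ) = 0.3280.
σ_a = K_a γ z − 2c√K_a = 0.3280×21.0×3.8 − 2×20.1×0.5727 = 3.151 kPa.

3.15 kPa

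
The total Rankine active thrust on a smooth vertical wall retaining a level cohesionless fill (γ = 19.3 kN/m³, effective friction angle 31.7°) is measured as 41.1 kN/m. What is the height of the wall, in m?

3.70 m

K_a = 0.3111. P_a = ½ K_a γ H² ⇒ H = √(2P_a/(K_a γ)).
H = √(2×41.1/(0.3111×19.3)) = 3.700 m.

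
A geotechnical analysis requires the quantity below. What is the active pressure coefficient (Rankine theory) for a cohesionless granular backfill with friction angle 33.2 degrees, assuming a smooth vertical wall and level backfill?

0.292

K_a = tan²(45° − φ/2) = tan²(28.40°) = 0.2924.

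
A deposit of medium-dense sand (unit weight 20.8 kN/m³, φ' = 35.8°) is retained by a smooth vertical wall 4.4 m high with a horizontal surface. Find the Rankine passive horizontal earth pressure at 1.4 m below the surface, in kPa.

111 kPa

K_p = (1 + sin φ)/(1 − sin φ) = 3.819.
σ_h = K_p γ z = 3.819 × 20.8 × 1.4 = 111.2 kPa.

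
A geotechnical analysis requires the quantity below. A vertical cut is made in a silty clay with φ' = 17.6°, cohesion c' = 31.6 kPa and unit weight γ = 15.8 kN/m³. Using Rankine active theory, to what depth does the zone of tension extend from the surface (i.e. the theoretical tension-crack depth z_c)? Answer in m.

K_a = tan²(45° − 17.6°/2) = 0.5357; √K_a = 0.7319.
The active pressure is zero where K_a γ z = 2c√K_a, so z_c = 2c/(γ√K_a) = 2×31.6/(15.8×0.7319) = 5.465 m.

5.47 m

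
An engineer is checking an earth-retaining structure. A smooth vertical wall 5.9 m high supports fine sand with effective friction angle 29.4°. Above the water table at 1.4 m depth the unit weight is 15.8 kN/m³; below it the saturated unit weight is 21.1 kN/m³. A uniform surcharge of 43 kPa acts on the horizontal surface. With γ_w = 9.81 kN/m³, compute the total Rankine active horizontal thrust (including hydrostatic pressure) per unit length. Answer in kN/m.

K_a = tan²(45° − φ/2) = 0.3415.
γ' = 21.1 − 9.81 = 11.29 kN/m³. h₂ = H − d_w = 4.5 m.
σ'_h: at surface K_a·q = 14.68; at WT K_a(q+γd_w) = 22.24; at base K_a(q+γd_w+γ'h₂) = 39.58 kPa.
P₁ = ½(14.68+22.24)×1.4 = 25.84; P₂ = ½(22.24+39.58)×4.5 = 139.1; P_w = ½γ_w h₂² = 99.33.
Total = 25.84+139.1+99.33 = 264.3 kN/m.

264 kN/m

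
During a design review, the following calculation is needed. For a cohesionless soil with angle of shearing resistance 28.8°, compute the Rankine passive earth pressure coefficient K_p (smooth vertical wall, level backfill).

K_p = (1 + sin φ)/(1 − sin φ) = tan²(45° + 28.8°/2) = 2.859.

2.86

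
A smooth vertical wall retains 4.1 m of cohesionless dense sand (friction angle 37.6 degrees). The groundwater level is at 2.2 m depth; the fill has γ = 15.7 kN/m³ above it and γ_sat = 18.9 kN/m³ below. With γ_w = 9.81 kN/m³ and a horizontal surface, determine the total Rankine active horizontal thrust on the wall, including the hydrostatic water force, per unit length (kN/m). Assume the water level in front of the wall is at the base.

46.8 kN/m

K_a = tan²(45° − φ/2) = 0.2421.
γ' = 18.9 − 9.81 = 9.090 kN/m³. Depth below WT = 1.9 m.
σ'_h at WT = K_a γ d_w = 8.363 kPa; at base = 8.363 + K_a γ' × 1.9 = 12.54 kPa.
P₁ (0–2.2 m) = ½×8.363×2.2 = 9.199. P₂ (2.2–4.1 m) = ½(8.363+12.54)×1.9 = 19.86.
P_w = ½ γ_w h₂² = 0.5×9.81×1.9² = 17.71. Total = 9.199+19.86+17.71 = 46.77 kN/m.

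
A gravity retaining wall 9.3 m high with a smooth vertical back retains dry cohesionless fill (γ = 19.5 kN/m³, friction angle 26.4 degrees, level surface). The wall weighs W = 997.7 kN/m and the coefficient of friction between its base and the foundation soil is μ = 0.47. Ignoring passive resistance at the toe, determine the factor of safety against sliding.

K_a = tan²(45° − 26.4°/2) = 0.3844.
P_a = ½K_aγH² = 0.5×0.3844×19.5×9.3² = 324.2 kN/m, acting at H/3 = 3.100 m above the base.
FS_sliding = μW / P_a = 0.47×997.7 / 324.2 = 1.446.

1.45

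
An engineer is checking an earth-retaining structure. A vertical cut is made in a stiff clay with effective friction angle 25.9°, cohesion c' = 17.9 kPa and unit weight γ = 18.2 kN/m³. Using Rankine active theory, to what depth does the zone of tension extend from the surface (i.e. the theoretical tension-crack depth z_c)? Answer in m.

K_a = tan²(45° − 25.9°/2) = 0.3920; √K_a = 0.6261.
The active pressure is zero where K_a γ z = 2c√K_a, so z_c = 2c/(γ√K_a) = 2×17.9/(18.2×0.6261) = 3.142 m.

3.14 m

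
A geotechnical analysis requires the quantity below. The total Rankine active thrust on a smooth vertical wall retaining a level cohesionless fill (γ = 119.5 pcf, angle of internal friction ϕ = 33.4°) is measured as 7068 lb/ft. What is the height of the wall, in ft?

K_a = 0.2899. P_a = ½ K_a γ H² ⇒ H = √(2P_a/(K_a γ)).
H = √(2×7068/(0.2899×119.5)) = 20.20 ft.

20.2 ft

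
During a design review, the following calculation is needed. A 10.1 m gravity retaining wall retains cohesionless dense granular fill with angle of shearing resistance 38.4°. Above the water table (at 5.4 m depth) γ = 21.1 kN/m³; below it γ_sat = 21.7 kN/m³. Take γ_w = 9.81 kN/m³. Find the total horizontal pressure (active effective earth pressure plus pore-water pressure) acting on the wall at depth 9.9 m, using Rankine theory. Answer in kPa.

83.3 kPa

K_a = (1 − sin φ)/(1 + sin φ) = 0.2337.
γ' = 21.7 − 9.81 = 11.89 kN/m³.
Effective vertical stress at 9.9 m: σ'_v = 21.1×5.4 + 11.89×4.50 = 167.4 kPa.
σ'_h = K_a σ'_v = 0.2337 × 167.4 = 39.13 kPa; u = γ_w × 4.50 = 44.15 kPa.
Total σ_h = 39.13 + 44.15 = 83.28 kPa.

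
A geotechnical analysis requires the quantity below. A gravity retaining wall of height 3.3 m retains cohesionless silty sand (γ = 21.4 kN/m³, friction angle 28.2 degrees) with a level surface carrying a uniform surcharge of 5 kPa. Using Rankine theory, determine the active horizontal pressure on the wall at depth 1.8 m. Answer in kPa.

15.6 kPa

K_a = (1 − sin φ)/(1 + sin φ) = 0.3582.
σ_v = γz + q = 21.4 × 1.8 + 5 = 43.52 kPa.
σ_h = K_a σ_v = 0.3582 × 43.52 = 15.59 kPa.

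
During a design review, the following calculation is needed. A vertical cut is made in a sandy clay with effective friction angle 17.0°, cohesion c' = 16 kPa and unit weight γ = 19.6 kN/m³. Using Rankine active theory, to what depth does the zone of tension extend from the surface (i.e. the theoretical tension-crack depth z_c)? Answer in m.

2.21 m

K_a = tan²(45° − 17.0°/2) = 0.5475; √K_a = 0.7400.
The active pressure is zero where K_a γ z = 2c√K_a, so z_c = 2c/(γ√K_a) = 2×16/(19.6×0.7400) = 2.206 m.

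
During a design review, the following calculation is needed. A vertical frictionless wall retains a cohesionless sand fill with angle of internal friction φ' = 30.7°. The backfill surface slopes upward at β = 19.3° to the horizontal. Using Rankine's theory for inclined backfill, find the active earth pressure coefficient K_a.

K_a = cos β · (cos β − √(cos²β − cos²φ)) / (cos β + √(cos²β − cos²φ)).
cos β = 0.9438, cos φ = 0.8599, √(cos²β − cos²φ) = 0.3891.
K_a = 0.9438 × (0.9438 − 0.3891)/(0.9438 + 0.3891) = 0.3928.

0.393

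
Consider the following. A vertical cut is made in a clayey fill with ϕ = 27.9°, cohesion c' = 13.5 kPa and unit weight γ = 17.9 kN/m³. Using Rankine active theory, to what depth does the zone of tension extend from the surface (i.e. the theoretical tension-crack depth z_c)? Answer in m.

K_a = tan²(45° − 27.9°/2) = 0.3625; √K_a = 0.6020.
The active pressure is zero where K_a γ z = 2c√K_a, so z_c = 2c/(γ√K_a) = 2×13.5/(17.9×0.6020) = 2.505 m.

2.51 m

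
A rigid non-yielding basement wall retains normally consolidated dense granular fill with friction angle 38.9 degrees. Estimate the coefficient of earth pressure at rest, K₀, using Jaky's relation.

0.372

K₀ = 1 − sin φ' = 1 − sin 38.9° = 0.3720.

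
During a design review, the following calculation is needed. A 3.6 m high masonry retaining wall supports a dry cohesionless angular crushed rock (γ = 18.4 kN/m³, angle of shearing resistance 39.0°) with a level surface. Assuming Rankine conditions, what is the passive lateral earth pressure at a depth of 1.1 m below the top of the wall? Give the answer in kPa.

K_p = (1 + sin φ)/(1 − sin φ) = 4.395.
σ_h = K_p γ z = 4.395 × 18.4 × 1.1 = 88.96 kPa.

89.0 kPa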